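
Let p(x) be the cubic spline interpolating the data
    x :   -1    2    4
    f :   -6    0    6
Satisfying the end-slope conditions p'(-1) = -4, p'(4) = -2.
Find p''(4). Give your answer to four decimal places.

With M_i denoting the second derivative at x_i, h_i = 3, 2, and Δ_i = (y_(i+1) − y_i)/h_i = 2, 3:
  3·M_0 + 10·M_1 + 2·M_2 = 6(Δ_1 - Δ_0) = 6
Clamped end conditions give two more equations: 2h_0·M_0 + h_0·M_1 = 6(Δ_0 - p'(-1)) = 36 and h_1·M_1 + 2h_1·M_2 = 6(p'(4) - Δ_1) = -30.
Hence M_0 = 29/5, M_1 = 2/5, M_2 = -77/10.

-7.7000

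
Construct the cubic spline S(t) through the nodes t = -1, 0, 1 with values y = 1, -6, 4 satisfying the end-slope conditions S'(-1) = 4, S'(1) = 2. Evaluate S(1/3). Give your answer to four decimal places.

Put m_i = S'' at the i-th knot. Here h = (1, 1) and Δ = (-7, 10), so the interior equations h_(i-1)·m_(i-1) + 2(h_(i-1)+h_i)·m_i + h_i·m_(i+1) = 6(Δ_i − Δ_(i-1)) read
  1·m_0 + 4·m_1 + 1·m_2 = 6(Δ_1 - Δ_0) = 102
Clamped end conditions give two more equations: 2h_0·m_0 + h_0·m_1 = 6(Δ_0 - S'(-1)) = -66 and h_1·m_1 + 2h_1·m_2 = 6(S'(1) - Δ_1) = -48.
Forward elimination and back-substitution give m_0 = -119/2, m_1 = 53, m_2 = -101/2.
On [0, 1], S(t) = -6 + 3/4·t + 53/2·t² - 69/4·t³.
With t = 1/3: S(1/3) = -31/9.

-3.4444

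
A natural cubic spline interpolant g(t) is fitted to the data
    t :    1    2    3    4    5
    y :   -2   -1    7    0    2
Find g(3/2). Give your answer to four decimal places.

Let M_i = g''(x_i). Step sizes h_i = 1, 1, 1, 1; slopes of the chords Δ_i = (y_(i+1) - y_i)/h_i = 1, 8, -7, 2.
  1·M_0 + 4·M_1 + 1·M_2 = 6(Δ_1 - Δ_0) = 42
  1·M_1 + 4·M_2 + 1·M_3 = 6(Δ_2 - Δ_1) = -90
  1·M_2 + 4·M_3 + 1·M_4 = 6(Δ_3 - Δ_2) = 54
Natural end conditions: M_0 = M_4 = 0.
Hence M_0 = 0, M_1 = 261/14, M_2 = -228/7, M_3 = 303/14, M_4 = 0.
On [1, 2], g(t) = -2 - 59/28·(t - 1) + 0·(t - 1)² + 87/28·(t - 1)³.
With (t - 1) = 1/2: g(3/2) = -597/224.

-2.6652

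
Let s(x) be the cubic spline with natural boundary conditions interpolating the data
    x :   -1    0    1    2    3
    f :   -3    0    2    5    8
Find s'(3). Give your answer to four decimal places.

2.9107

With M_i denoting the second derivative at x_i, h_i = 1, 1, 1, 1, and Δ_i = (y_(i+1) − y_i)/h_i = 3, 2, 3, 3:
  1·M_0 + 4·M_1 + 1·M_2 = 6(Δ_1 - Δ_0) = -6
  1·M_1 + 4·M_2 + 1·M_3 = 6(Δ_2 - Δ_1) = 6
  1·M_2 + 4·M_3 + 1·M_4 = 6(Δ_3 - Δ_2) = 0
Natural end conditions: M_0 = M_4 = 0.
Hence M_0 = 0, M_1 = -57/28, M_2 = 15/7, M_3 = -15/28, M_4 = 0.
On [2, 3], s'(x) = b_3 + 2c_3·(x - 2) + 3d_3·(x - 2)² with b_3 = Δ_3 - h_3(2M_3 + M_4)/6 = 89/28, c_3 = M_3/2 = -15/56, d_3 = (M_4 - M_3)/(6h_3) = 5/56. So s'(3) = 163/56.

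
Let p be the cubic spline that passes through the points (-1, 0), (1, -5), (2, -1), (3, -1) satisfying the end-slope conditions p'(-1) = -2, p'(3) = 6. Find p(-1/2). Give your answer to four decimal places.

Put M_i = p'' at the i-th knot. Here h = (2, 1, 1) and Δ = (-5/2, 4, 0), so the interior equations h_(i-1)·M_(i-1) + 2(h_(i-1)+h_i)·M_i + h_i·M_(i+1) = 6(Δ_i − Δ_(i-1)) read
  2·M_0 + 6·M_1 + 1·M_2 = 6(Δ_1 - Δ_0) = 39
  1·M_1 + 4·M_2 + 1·M_3 = 6(Δ_2 - Δ_1) = -24
Clamped end conditions give two more equations: 2h_0·M_0 + h_0·M_1 = 6(Δ_0 - p'(-1)) = -3 and h_2·M_2 + 2h_2·M_3 = 6(p'(3) - Δ_2) = 36.
Forward elimination and back-substitution give M_0 = -139/22, M_1 = 245/22, M_2 = -167/11, M_3 = 563/22.
On [-1, 1], p(x) = 0 - 2·(x + 1) - 139/44·(x + 1)² + 16/11·(x + 1)³.
With (x + 1) = 1/2: p(-1/2) = -283/176.

-1.6080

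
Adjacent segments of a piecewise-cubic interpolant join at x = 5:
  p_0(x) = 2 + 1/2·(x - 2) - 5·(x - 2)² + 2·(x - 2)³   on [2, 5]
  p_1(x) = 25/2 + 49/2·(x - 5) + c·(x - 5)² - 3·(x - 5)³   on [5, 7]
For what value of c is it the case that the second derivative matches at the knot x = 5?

p_0''(x) = -10 + 12·(x - 2), so p_0''(5) = 26. On the right, p_1''(5) = 2c, so c = 13.

13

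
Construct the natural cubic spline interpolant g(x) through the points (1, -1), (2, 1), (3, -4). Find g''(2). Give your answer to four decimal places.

-10.5000

With σ_i denoting the second derivative at x_i, h_i = 1, 1, and Δ_i = (y_(i+1) − y_i)/h_i = 2, -5:
  1·σ_0 + 4·σ_1 + 1·σ_2 = 6(Δ_1 - Δ_0) = -42
Natural end conditions: σ_0 = σ_2 = 0.
Forward elimination and back-substitution give σ_0 = 0, σ_1 = -21/2, σ_2 = 0.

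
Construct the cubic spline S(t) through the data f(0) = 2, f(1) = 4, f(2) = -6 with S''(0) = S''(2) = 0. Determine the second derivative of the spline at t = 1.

Let M_i = S''(x_i). Step sizes h_i = 1, 1; slopes of the chords Δ_i = (y_(i+1) - y_i)/h_i = 2, -10.
  1·M_0 + 4·M_1 + 1·M_2 = 6(Δ_1 - Δ_0) = -72
Natural end conditions: M_0 = M_2 = 0.
Solving: M_0 = 0, M_1 = -18, M_2 = 0.

-18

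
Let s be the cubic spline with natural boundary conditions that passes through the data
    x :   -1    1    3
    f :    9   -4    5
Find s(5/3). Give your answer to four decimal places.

-3.0370

With M_i denoting the second derivative at x_i, h_i = 2, 2, and Δ_i = (y_(i+1) − y_i)/h_i = -13/2, 9/2:
  2·M_0 + 8·M_1 + 2·M_2 = 6(Δ_1 - Δ_0) = 66
Natural end conditions: M_0 = M_2 = 0.
Forward elimination and back-substitution give M_0 = 0, M_1 = 33/4, M_2 = 0.
On [1, 3], s(x) = -4 - 1·(x - 1) + 33/8·(x - 1)² - 11/16·(x - 1)³.
With (x - 1) = 2/3: s(5/3) = -82/27.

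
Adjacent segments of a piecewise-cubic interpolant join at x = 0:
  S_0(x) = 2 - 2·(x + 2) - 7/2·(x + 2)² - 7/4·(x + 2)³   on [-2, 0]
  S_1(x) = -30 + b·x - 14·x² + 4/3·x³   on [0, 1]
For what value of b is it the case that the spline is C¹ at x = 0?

S_0'(x) = -2 - 7·(x + 2) - 21/4·(x + 2)², so S_0'(0) = -37. On the right, S_1'(0) = b, so b = -37.

-37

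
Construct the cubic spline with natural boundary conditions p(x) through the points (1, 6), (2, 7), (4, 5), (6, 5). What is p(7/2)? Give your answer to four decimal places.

5.5852

Write M_i for p''(x_i). With h_i = 1, 2, 2 and divided differences Δ_i = 1, -1, 0, the continuity of p' gives the tridiagonal system
  1·M_0 + 6·M_1 + 2·M_2 = 6(Δ_1 - Δ_0) = -12
  2·M_1 + 8·M_2 + 2·M_3 = 6(Δ_2 - Δ_1) = 6
Natural end conditions: M_0 = M_3 = 0.
Solving the tridiagonal system: M_0 = 0, M_1 = -27/11, M_2 = 15/11, M_3 = 0.
On [2, 4], p(x) = 7 + 2/11·(x - 2) - 27/22·(x - 2)² + 7/22·(x - 2)³.
With (x - 2) = 3/2: p(7/2) = 983/176.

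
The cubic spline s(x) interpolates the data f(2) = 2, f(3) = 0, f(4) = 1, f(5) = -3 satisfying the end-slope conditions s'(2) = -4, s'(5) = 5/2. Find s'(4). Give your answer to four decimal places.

With σ_i denoting the second derivative at x_i, h_i = 1, 1, 1, and Δ_i = (y_(i+1) − y_i)/h_i = -2, 1, -4:
  1·σ_0 + 4·σ_1 + 1·σ_2 = 6(Δ_1 - Δ_0) = 18
  1·σ_1 + 4·σ_2 + 1·σ_3 = 6(Δ_2 - Δ_1) = -30
Clamped end conditions give two more equations: 2h_0·σ_0 + h_0·σ_1 = 6(Δ_0 - s'(2)) = 12 and h_2·σ_2 + 2h_2·σ_3 = 6(s'(5) - Δ_2) = 39.
Solving the tridiagonal system: σ_0 = 29/15, σ_1 = 122/15, σ_2 = -247/15, σ_3 = 416/15.
On [4, 5], s'(x) = b_2 + 2c_2·(x - 4) + 3d_2·(x - 4)² with b_2 = Δ_2 - h_2(2σ_2 + σ_3)/6 = -47/15, c_2 = σ_2/2 = -247/30, d_2 = (σ_3 - σ_2)/(6h_2) = 221/30. So s'(4) = -47/15.

-3.1333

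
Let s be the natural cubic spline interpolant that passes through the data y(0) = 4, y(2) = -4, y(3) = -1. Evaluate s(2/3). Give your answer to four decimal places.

With m_i denoting the second derivative at x_i, h_i = 2, 1, and Δ_i = (y_(i+1) − y_i)/h_i = -4, 3:
  2·m_0 + 6·m_1 + 1·m_2 = 6(Δ_1 - Δ_0) = 42
Natural end conditions: m_0 = m_2 = 0.
Forward elimination and back-substitution give m_0 = 0, m_1 = 7, m_2 = 0.
On [0, 2], s(x) = 4 - 19/3·x + 0·x² + 7/12·x³.
With x = 2/3: s(2/3) = -4/81.

-0.0494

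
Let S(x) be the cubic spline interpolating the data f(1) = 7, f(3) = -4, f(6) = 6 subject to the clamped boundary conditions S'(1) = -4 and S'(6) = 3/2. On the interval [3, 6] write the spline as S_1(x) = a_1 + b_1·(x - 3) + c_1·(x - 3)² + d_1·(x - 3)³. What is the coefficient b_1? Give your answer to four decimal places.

-2.0500

With m_i denoting the second derivative at x_i, h_i = 2, 3, and Δ_i = (y_(i+1) − y_i)/h_i = -11/2, 10/3:
  2·m_0 + 10·m_1 + 3·m_2 = 6(Δ_1 - Δ_0) = 53
Clamped end conditions give two more equations: 2h_0·m_0 + h_0·m_1 = 6(Δ_0 - S'(1)) = -9 and h_1·m_1 + 2h_1·m_2 = 6(S'(6) - Δ_1) = -11.
Solving the tridiagonal system: m_0 = -129/20, m_1 = 42/5, m_2 = -181/30.
On [3, 6], with S_1(x) = a_1 + b_1·(x - 3) + c_1·(x - 3)² + d_1·(x - 3)³: c_1 = m_1/2 = 21/5, d_1 = (m_2 - m_1)/(6h_1) = -433/540, b_1 = Δ_1 - h_1(2m_1 + m_2)/6 = -41/20.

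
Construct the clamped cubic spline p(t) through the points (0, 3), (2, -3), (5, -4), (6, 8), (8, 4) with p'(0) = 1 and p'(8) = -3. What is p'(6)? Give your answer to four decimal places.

Let M_i = p''(x_i). Step sizes h_i = 2, 3, 1, 2; slopes of the chords Δ_i = (y_(i+1) - y_i)/h_i = -3, -1/3, 12, -2.
  2·M_0 + 10·M_1 + 3·M_2 = 6(Δ_1 - Δ_0) = 16
  3·M_1 + 8·M_2 + 1·M_3 = 6(Δ_2 - Δ_1) = 74
  1·M_2 + 6·M_3 + 2·M_4 = 6(Δ_3 - Δ_2) = -84
Clamped end conditions give two more equations: 2h_0·M_0 + h_0·M_1 = 6(Δ_0 - p'(0)) = -24 and h_3·M_3 + 2h_3·M_4 = 6(p'(8) - Δ_3) = -6.
Solving: M_0 = -379/68, M_1 = -29/34, M_2 = 1213/102, M_3 = -1895/102, M_4 = 1589/204.
On [6, 8], p'(t) = b_3 + 2c_3·(t - 6) + 3d_3·(t - 6)² with b_3 = Δ_3 - h_3(2M_3 + M_4)/6 = 1589/204, c_3 = M_3/2 = -1895/204, d_3 = (M_4 - M_3)/(6h_3) = 1793/816. So p'(6) = 1589/204.

7.7892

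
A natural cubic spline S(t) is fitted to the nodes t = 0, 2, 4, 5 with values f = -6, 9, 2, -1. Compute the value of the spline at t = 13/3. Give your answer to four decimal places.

0.7811

Write σ_i for S''(x_i). With h_i = 2, 2, 1 and divided differences Δ_i = 15/2, -7/2, -3, the continuity of S' gives the tridiagonal system
  2·σ_0 + 8·σ_1 + 2·σ_2 = 6(Δ_1 - Δ_0) = -66
  2·σ_1 + 6·σ_2 + 1·σ_3 = 6(Δ_2 - Δ_1) = 3
Natural end conditions: σ_0 = σ_3 = 0.
Solving the tridiagonal system: σ_0 = 0, σ_1 = -201/22, σ_2 = 39/11, σ_3 = 0.
On [4, 5], S(t) = 2 - 46/11·(t - 4) + 39/22·(t - 4)² - 13/22·(t - 4)³.
With (t - 4) = 1/3: S(13/3) = 232/297.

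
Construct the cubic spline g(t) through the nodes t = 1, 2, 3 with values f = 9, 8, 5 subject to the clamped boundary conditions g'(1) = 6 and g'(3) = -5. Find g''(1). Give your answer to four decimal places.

-23.5000

Write M_i for g''(x_i). With h_i = 1, 1 and divided differences Δ_i = -1, -3, the continuity of g' gives the tridiagonal system
  1·M_0 + 4·M_1 + 1·M_2 = 6(Δ_1 - Δ_0) = -12
Clamped end conditions give two more equations: 2h_0·M_0 + h_0·M_1 = 6(Δ_0 - g'(1)) = -42 and h_1·M_1 + 2h_1·M_2 = 6(g'(3) - Δ_1) = -12.
Solving the tridiagonal system: M_0 = -47/2, M_1 = 5, M_2 = -17/2.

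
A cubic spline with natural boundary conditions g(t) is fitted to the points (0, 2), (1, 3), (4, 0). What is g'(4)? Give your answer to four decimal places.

-1.7500

Let M_i = g''(x_i). Step sizes h_i = 1, 3; slopes of the chords Δ_i = (y_(i+1) - y_i)/h_i = 1, -1.
  1·M_0 + 8·M_1 + 3·M_2 = 6(Δ_1 - Δ_0) = -12
Natural end conditions: M_0 = M_2 = 0.
Solving the tridiagonal system: M_0 = 0, M_1 = -3/2, M_2 = 0.
On [1, 4], g'(t) = b_1 + 2c_1·(t - 1) + 3d_1·(t - 1)² with b_1 = Δ_1 - h_1(2M_1 + M_2)/6 = 1/2, c_1 = M_1/2 = -3/4, d_1 = (M_2 - M_1)/(6h_1) = 1/12. So g'(4) = -7/4.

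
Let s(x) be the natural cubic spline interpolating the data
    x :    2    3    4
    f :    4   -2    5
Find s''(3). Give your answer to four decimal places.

19.5000

Let σ_i = s''(x_i). Step sizes h_i = 1, 1; slopes of the chords Δ_i = (y_(i+1) - y_i)/h_i = -6, 7.
  1·σ_0 + 4·σ_1 + 1·σ_2 = 6(Δ_1 - Δ_0) = 78
Natural end conditions: σ_0 = σ_2 = 0.
Forward elimination and back-substitution give σ_0 = 0, σ_1 = 39/2, σ_2 = 0.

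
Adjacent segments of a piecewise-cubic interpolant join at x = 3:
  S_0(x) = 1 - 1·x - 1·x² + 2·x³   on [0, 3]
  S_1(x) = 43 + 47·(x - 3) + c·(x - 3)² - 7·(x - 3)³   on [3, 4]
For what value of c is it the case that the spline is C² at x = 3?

17

S_0''(x) = -2 + 12·x, so S_0''(3) = 34. On the right, S_1''(3) = 2c, so c = 17.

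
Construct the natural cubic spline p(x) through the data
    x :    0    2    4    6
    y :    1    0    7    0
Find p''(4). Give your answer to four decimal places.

-6.4000

Let M_i = p''(x_i). Step sizes h_i = 2, 2, 2; slopes of the chords Δ_i = (y_(i+1) - y_i)/h_i = -1/2, 7/2, -7/2.
  2·M_0 + 8·M_1 + 2·M_2 = 6(Δ_1 - Δ_0) = 24
  2·M_1 + 8·M_2 + 2·M_3 = 6(Δ_2 - Δ_1) = -42
Natural end conditions: M_0 = M_3 = 0.
Hence M_0 = 0, M_1 = 23/5, M_2 = -32/5, M_3 = 0.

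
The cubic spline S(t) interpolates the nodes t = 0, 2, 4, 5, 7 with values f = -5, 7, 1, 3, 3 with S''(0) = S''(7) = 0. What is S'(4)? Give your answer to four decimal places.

With M_i denoting the second derivative at x_i, h_i = 2, 2, 1, 2, and Δ_i = (y_(i+1) − y_i)/h_i = 6, -3, 2, 0:
  2·M_0 + 8·M_1 + 2·M_2 = 6(Δ_1 - Δ_0) = -54
  2·M_1 + 6·M_2 + 1·M_3 = 6(Δ_2 - Δ_1) = 30
  1·M_2 + 6·M_3 + 2·M_4 = 6(Δ_3 - Δ_2) = -12
Natural end conditions: M_0 = M_4 = 0.
Solving the tridiagonal system: M_0 = 0, M_1 = -1137/128, M_2 = 273/32, M_3 = -219/64, M_4 = 0.
On [4, 5], S'(t) = b_2 + 2c_2·(t - 4) + 3d_2·(t - 4)² with b_2 = Δ_2 - h_2(2M_2 + M_3)/6 = -35/128, c_2 = M_2/2 = 273/64, d_2 = (M_3 - M_2)/(6h_2) = -255/128. So S'(4) = -35/128.

-0.2734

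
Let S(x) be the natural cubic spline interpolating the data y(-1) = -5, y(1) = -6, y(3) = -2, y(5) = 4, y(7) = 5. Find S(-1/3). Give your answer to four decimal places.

-5.6614

Write σ_i for S''(x_i). With h_i = 2, 2, 2, 2 and divided differences Δ_i = -1/2, 2, 3, 1/2, the continuity of S' gives the tridiagonal system
  2·σ_0 + 8·σ_1 + 2·σ_2 = 6(Δ_1 - Δ_0) = 15
  2·σ_1 + 8·σ_2 + 2·σ_3 = 6(Δ_2 - Δ_1) = 6
  2·σ_2 + 8·σ_3 + 2·σ_4 = 6(Δ_3 - Δ_2) = -15
Natural end conditions: σ_0 = σ_4 = 0.
Solving: σ_0 = 0, σ_1 = 93/56, σ_2 = 6/7, σ_3 = -117/56, σ_4 = 0.
On [-1, 1], S(x) = -5 - 59/56·(x + 1) + 0·(x + 1)² + 31/224·(x + 1)³.
With (x + 1) = 2/3: S(-1/3) = -1070/189.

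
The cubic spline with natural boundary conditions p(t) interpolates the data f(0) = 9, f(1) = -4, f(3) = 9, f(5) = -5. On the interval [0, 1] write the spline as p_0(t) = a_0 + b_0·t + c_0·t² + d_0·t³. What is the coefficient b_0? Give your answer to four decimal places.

With σ_i denoting the second derivative at x_i, h_i = 1, 2, 2, and Δ_i = (y_(i+1) − y_i)/h_i = -13, 13/2, -7:
  1·σ_0 + 6·σ_1 + 2·σ_2 = 6(Δ_1 - Δ_0) = 117
  2·σ_1 + 8·σ_2 + 2·σ_3 = 6(Δ_2 - Δ_1) = -81
Natural end conditions: σ_0 = σ_3 = 0.
Hence σ_0 = 0, σ_1 = 549/22, σ_2 = -180/11, σ_3 = 0.
On [0, 1], with p_0(t) = a_0 + b_0·t + c_0·t² + d_0·t³: c_0 = σ_0/2 = 0, d_0 = (σ_1 - σ_0)/(6h_0) = 183/44, b_0 = Δ_0 - h_0(2σ_0 + σ_1)/6 = -755/44.

-17.1591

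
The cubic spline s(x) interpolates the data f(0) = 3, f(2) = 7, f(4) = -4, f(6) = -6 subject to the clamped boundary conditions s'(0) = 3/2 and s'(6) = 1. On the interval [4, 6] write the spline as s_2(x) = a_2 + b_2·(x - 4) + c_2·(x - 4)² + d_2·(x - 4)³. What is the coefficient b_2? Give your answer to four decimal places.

Put M_i = s'' at the i-th knot. Here h = (2, 2, 2) and Δ = (2, -11/2, -1), so the interior equations h_(i-1)·M_(i-1) + 2(h_(i-1)+h_i)·M_i + h_i·M_(i+1) = 6(Δ_i − Δ_(i-1)) read
  2·M_0 + 8·M_1 + 2·M_2 = 6(Δ_1 - Δ_0) = -45
  2·M_1 + 8·M_2 + 2·M_3 = 6(Δ_2 - Δ_1) = 27
Clamped end conditions give two more equations: 2h_0·M_0 + h_0·M_1 = 6(Δ_0 - s'(0)) = 3 and h_2·M_2 + 2h_2·M_3 = 6(s'(6) - Δ_2) = 12.
Hence M_0 = 29/6, M_1 = -49/6, M_2 = 16/3, M_3 = 1/3.
On [4, 6], with s_2(x) = a_2 + b_2·(x - 4) + c_2·(x - 4)² + d_2·(x - 4)³: c_2 = M_2/2 = 8/3, d_2 = (M_3 - M_2)/(6h_2) = -5/12, b_2 = Δ_2 - h_2(2M_2 + M_3)/6 = -14/3.

-4.6667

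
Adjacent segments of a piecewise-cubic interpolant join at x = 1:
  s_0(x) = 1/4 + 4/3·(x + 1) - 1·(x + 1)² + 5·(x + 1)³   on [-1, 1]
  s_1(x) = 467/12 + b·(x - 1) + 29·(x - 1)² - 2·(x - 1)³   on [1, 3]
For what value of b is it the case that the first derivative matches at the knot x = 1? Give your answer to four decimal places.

57.3333

s_0'(x) = 4/3 - 2·(x + 1) + 15·(x + 1)², so s_0'(1) = 172/3. On the right, s_1'(1) = b, so b = 172/3.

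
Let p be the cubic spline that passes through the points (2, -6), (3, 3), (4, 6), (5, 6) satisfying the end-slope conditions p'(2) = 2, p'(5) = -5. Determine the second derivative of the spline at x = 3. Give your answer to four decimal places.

-17.4667

Put M_i = p'' at the i-th knot. Here h = (1, 1, 1) and Δ = (9, 3, 0), so the interior equations h_(i-1)·M_(i-1) + 2(h_(i-1)+h_i)·M_i + h_i·M_(i+1) = 6(Δ_i − Δ_(i-1)) read
  1·M_0 + 4·M_1 + 1·M_2 = 6(Δ_1 - Δ_0) = -36
  1·M_1 + 4·M_2 + 1·M_3 = 6(Δ_2 - Δ_1) = -18
Clamped end conditions give two more equations: 2h_0·M_0 + h_0·M_1 = 6(Δ_0 - p'(2)) = 42 and h_2·M_2 + 2h_2·M_3 = 6(p'(5) - Δ_2) = -30.
Solving: M_0 = 446/15, M_1 = -262/15, M_2 = 62/15, M_3 = -256/15.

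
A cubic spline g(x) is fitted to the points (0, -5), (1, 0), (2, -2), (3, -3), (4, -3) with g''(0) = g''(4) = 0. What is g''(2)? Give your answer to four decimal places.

4.2857

Write σ_i for g''(x_i). With h_i = 1, 1, 1, 1 and divided differences Δ_i = 5, -2, -1, 0, the continuity of g' gives the tridiagonal system
  1·σ_0 + 4·σ_1 + 1·σ_2 = 6(Δ_1 - Δ_0) = -42
  1·σ_1 + 4·σ_2 + 1·σ_3 = 6(Δ_2 - Δ_1) = 6
  1·σ_2 + 4·σ_3 + 1·σ_4 = 6(Δ_3 - Δ_2) = 6
Natural end conditions: σ_0 = σ_4 = 0.
Solving: σ_0 = 0, σ_1 = -81/7, σ_2 = 30/7, σ_3 = 3/7, σ_4 = 0.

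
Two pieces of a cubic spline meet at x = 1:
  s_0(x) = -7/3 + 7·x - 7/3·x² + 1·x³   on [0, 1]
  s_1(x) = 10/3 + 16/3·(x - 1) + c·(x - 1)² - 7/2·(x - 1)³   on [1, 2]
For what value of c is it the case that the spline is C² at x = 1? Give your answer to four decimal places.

0.6667

s_0''(x) = -14/3 + 6·x, so s_0''(1) = 4/3. On the right, s_1''(1) = 2c, so c = 2/3.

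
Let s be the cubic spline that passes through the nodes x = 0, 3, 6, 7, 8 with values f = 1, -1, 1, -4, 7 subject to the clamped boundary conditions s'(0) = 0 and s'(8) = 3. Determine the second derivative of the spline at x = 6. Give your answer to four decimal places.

Put σ_i = s'' at the i-th knot. Here h = (3, 3, 1, 1) and Δ = (-2/3, 2/3, -5, 11), so the interior equations h_(i-1)·σ_(i-1) + 2(h_(i-1)+h_i)·σ_i + h_i·σ_(i+1) = 6(Δ_i − Δ_(i-1)) read
  3·σ_0 + 12·σ_1 + 3·σ_2 = 6(Δ_1 - Δ_0) = 8
  3·σ_1 + 8·σ_2 + 1·σ_3 = 6(Δ_2 - Δ_1) = -34
  1·σ_2 + 4·σ_3 + 1·σ_4 = 6(Δ_3 - Δ_2) = 96
Clamped end conditions give two more equations: 2h_0·σ_0 + h_0·σ_1 = 6(Δ_0 - s'(0)) = -4 and h_3·σ_3 + 2h_3·σ_4 = 6(s'(8) - Δ_3) = -48.
Forward elimination and back-substitution give σ_0 = -21/8, σ_1 = 47/12, σ_2 = -83/8, σ_3 = 149/4, σ_4 = -341/8.

-10.3750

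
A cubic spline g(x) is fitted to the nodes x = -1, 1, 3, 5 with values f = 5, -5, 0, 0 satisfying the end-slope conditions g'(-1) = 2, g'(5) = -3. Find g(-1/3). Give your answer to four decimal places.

Write M_i for g''(x_i). With h_i = 2, 2, 2 and divided differences Δ_i = -5, 5/2, 0, the continuity of g' gives the tridiagonal system
  2·M_0 + 8·M_1 + 2·M_2 = 6(Δ_1 - Δ_0) = 45
  2·M_1 + 8·M_2 + 2·M_3 = 6(Δ_2 - Δ_1) = -15
Clamped end conditions give two more equations: 2h_0·M_0 + h_0·M_1 = 6(Δ_0 - g'(-1)) = -42 and h_2·M_2 + 2h_2·M_3 = 6(g'(5) - Δ_2) = -18.
Solving: M_0 = -473/30, M_1 = 158/15, M_2 = -58/15, M_3 = -77/30.
On [-1, 1], g(x) = 5 + 2·(x + 1) - 473/60·(x + 1)² + 263/120·(x + 1)³.
With (x + 1) = 2/3: g(-1/3) = 1409/405.

3.4790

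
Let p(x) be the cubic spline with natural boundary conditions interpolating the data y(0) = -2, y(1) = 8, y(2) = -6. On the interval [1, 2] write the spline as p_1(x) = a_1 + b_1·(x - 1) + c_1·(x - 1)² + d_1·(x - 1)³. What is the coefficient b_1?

Put m_i = p'' at the i-th knot. Here h = (1, 1) and Δ = (10, -14), so the interior equations h_(i-1)·m_(i-1) + 2(h_(i-1)+h_i)·m_i + h_i·m_(i+1) = 6(Δ_i − Δ_(i-1)) read
  1·m_0 + 4·m_1 + 1·m_2 = 6(Δ_1 - Δ_0) = -144
Natural end conditions: m_0 = m_2 = 0.
Solving the tridiagonal system: m_0 = 0, m_1 = -36, m_2 = 0.
On [1, 2], with p_1(x) = a_1 + b_1·(x - 1) + c_1·(x - 1)² + d_1·(x - 1)³: c_1 = m_1/2 = -18, d_1 = (m_2 - m_1)/(6h_1) = 6, b_1 = Δ_1 - h_1(2m_1 + m_2)/6 = -2.

-2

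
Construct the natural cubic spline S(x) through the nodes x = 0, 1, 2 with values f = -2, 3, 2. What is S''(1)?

-9

Put M_i = S'' at the i-th knot. Here h = (1, 1) and Δ = (5, -1), so the interior equations h_(i-1)·M_(i-1) + 2(h_(i-1)+h_i)·M_i + h_i·M_(i+1) = 6(Δ_i − Δ_(i-1)) read
  1·M_0 + 4·M_1 + 1·M_2 = 6(Δ_1 - Δ_0) = -36
Natural end conditions: M_0 = M_2 = 0.
Solving the tridiagonal system: M_0 = 0, M_1 = -9, M_2 = 0.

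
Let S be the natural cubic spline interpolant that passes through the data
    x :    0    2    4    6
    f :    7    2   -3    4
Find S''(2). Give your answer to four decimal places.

Write σ_i for S''(x_i). With h_i = 2, 2, 2 and divided differences Δ_i = -5/2, -5/2, 7/2, the continuity of S' gives the tridiagonal system
  2·σ_0 + 8·σ_1 + 2·σ_2 = 6(Δ_1 - Δ_0) = 0
  2·σ_1 + 8·σ_2 + 2·σ_3 = 6(Δ_2 - Δ_1) = 36
Natural end conditions: σ_0 = σ_3 = 0.
Hence σ_0 = 0, σ_1 = -6/5, σ_2 = 24/5, σ_3 = 0.

-1.2000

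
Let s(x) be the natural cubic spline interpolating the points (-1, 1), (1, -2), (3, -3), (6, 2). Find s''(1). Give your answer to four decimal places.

0.4474

Write m_i for s''(x_i). With h_i = 2, 2, 3 and divided differences Δ_i = -3/2, -1/2, 5/3, the continuity of s' gives the tridiagonal system
  2·m_0 + 8·m_1 + 2·m_2 = 6(Δ_1 - Δ_0) = 6
  2·m_1 + 10·m_2 + 3·m_3 = 6(Δ_2 - Δ_1) = 13
Natural end conditions: m_0 = m_3 = 0.
Solving the tridiagonal system: m_0 = 0, m_1 = 17/38, m_2 = 23/19, m_3 = 0.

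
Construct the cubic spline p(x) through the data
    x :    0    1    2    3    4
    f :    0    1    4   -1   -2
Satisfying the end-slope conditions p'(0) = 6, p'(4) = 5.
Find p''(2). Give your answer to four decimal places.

-16.7500

Write m_i for p''(x_i). With h_i = 1, 1, 1, 1 and divided differences Δ_i = 1, 3, -5, -1, the continuity of p' gives the tridiagonal system
  1·m_0 + 4·m_1 + 1·m_2 = 6(Δ_1 - Δ_0) = 12
  1·m_1 + 4·m_2 + 1·m_3 = 6(Δ_2 - Δ_1) = -48
  1·m_2 + 4·m_3 + 1·m_4 = 6(Δ_3 - Δ_2) = 24
Clamped end conditions give two more equations: 2h_0·m_0 + h_0·m_1 = 6(Δ_0 - p'(0)) = -30 and h_3·m_3 + 2h_3·m_4 = 6(p'(4) - Δ_3) = 36.
Solving: m_0 = -85/4, m_1 = 25/2, m_2 = -67/4, m_3 = 13/2, m_4 = 59/4.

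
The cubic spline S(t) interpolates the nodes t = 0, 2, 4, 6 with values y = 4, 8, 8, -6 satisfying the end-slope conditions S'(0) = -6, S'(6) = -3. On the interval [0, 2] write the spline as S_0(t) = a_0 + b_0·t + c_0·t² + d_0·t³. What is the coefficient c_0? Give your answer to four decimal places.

Let M_i = S''(x_i). Step sizes h_i = 2, 2, 2; slopes of the chords Δ_i = (y_(i+1) - y_i)/h_i = 2, 0, -7.
  2·M_0 + 8·M_1 + 2·M_2 = 6(Δ_1 - Δ_0) = -12
  2·M_1 + 8·M_2 + 2·M_3 = 6(Δ_2 - Δ_1) = -42
Clamped end conditions give two more equations: 2h_0·M_0 + h_0·M_1 = 6(Δ_0 - S'(0)) = 48 and h_2·M_2 + 2h_2·M_3 = 6(S'(6) - Δ_2) = 24.
Hence M_0 = 68/5, M_1 = -16/5, M_2 = -34/5, M_3 = 47/5.
On [0, 2], with S_0(t) = a_0 + b_0·t + c_0·t² + d_0·t³: c_0 = M_0/2 = 34/5, d_0 = (M_1 - M_0)/(6h_0) = -7/5, b_0 = Δ_0 - h_0(2M_0 + M_1)/6 = -6.

6.8000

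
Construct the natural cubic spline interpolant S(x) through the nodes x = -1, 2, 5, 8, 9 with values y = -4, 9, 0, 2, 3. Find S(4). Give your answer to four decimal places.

Write σ_i for S''(x_i). With h_i = 3, 3, 3, 1 and divided differences Δ_i = 13/3, -3, 2/3, 1, the continuity of S' gives the tridiagonal system
  3·σ_0 + 12·σ_1 + 3·σ_2 = 6(Δ_1 - Δ_0) = -44
  3·σ_1 + 12·σ_2 + 3·σ_3 = 6(Δ_2 - Δ_1) = 22
  3·σ_2 + 8·σ_3 + 1·σ_4 = 6(Δ_3 - Δ_2) = 2
Natural end conditions: σ_0 = σ_4 = 0.
Solving: σ_0 = 0, σ_1 = -241/54, σ_2 = 86/27, σ_3 = -17/18, σ_4 = 0.
On [2, 5], S(x) = 9 - 7/54·(x - 2) - 241/108·(x - 2)² + 413/972·(x - 2)³.
With (x - 2) = 2: S(4) = 781/243.

3.2140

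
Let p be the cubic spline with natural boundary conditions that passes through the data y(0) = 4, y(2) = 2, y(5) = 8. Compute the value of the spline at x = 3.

With M_i denoting the second derivative at x_i, h_i = 2, 3, and Δ_i = (y_(i+1) − y_i)/h_i = -1, 2:
  2·M_0 + 10·M_1 + 3·M_2 = 6(Δ_1 - Δ_0) = 18
Natural end conditions: M_0 = M_2 = 0.
Forward elimination and back-substitution give M_0 = 0, M_1 = 9/5, M_2 = 0.
On [2, 5], p(x) = 2 + 1/5·(x - 2) + 9/10·(x - 2)² - 1/10·(x - 2)³.
With (x - 2) = 1: p(3) = 3.

3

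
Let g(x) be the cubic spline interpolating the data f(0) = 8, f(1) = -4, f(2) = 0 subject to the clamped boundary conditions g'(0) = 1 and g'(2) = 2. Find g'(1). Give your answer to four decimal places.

Write m_i for g''(x_i). With h_i = 1, 1 and divided differences Δ_i = -12, 4, the continuity of g' gives the tridiagonal system
  1·m_0 + 4·m_1 + 1·m_2 = 6(Δ_1 - Δ_0) = 96
Clamped end conditions give two more equations: 2h_0·m_0 + h_0·m_1 = 6(Δ_0 - g'(0)) = -78 and h_1·m_1 + 2h_1·m_2 = 6(g'(2) - Δ_1) = -12.
Solving the tridiagonal system: m_0 = -125/2, m_1 = 47, m_2 = -59/2.
On [1, 2], g'(x) = b_1 + 2c_1·(x - 1) + 3d_1·(x - 1)² with b_1 = Δ_1 - h_1(2m_1 + m_2)/6 = -27/4, c_1 = m_1/2 = 47/2, d_1 = (m_2 - m_1)/(6h_1) = -51/4. So g'(1) = -27/4.

-6.7500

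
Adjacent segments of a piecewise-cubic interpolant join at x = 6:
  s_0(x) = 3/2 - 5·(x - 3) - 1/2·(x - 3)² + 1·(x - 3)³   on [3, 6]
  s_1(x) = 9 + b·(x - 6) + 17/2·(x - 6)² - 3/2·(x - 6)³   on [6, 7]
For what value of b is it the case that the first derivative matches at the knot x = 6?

19

s_0'(x) = -5 - 1·(x - 3) + 3·(x - 3)², so s_0'(6) = 19. On the right, s_1'(6) = b, so b = 19.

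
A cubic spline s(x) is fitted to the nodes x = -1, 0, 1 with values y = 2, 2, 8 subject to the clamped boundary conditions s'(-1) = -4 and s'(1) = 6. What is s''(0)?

8

With m_i denoting the second derivative at x_i, h_i = 1, 1, and Δ_i = (y_(i+1) − y_i)/h_i = 0, 6:
  1·m_0 + 4·m_1 + 1·m_2 = 6(Δ_1 - Δ_0) = 36
Clamped end conditions give two more equations: 2h_0·m_0 + h_0·m_1 = 6(Δ_0 - s'(-1)) = 24 and h_1·m_1 + 2h_1·m_2 = 6(s'(1) - Δ_1) = 0.
Solving: m_0 = 8, m_1 = 8, m_2 = -4.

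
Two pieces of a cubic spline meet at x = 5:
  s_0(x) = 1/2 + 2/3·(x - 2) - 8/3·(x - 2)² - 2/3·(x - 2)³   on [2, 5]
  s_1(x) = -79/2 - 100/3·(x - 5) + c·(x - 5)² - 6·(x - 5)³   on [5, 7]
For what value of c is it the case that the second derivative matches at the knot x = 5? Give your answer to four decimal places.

-8.6667

s_0''(x) = -16/3 - 4·(x - 2), so s_0''(5) = -52/3. On the right, s_1''(5) = 2c, so c = -26/3.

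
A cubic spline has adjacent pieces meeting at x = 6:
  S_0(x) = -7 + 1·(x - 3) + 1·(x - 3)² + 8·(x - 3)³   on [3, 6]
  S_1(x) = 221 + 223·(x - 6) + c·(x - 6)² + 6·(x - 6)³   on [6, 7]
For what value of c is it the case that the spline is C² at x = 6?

S_0''(x) = 2 + 48·(x - 3), so S_0''(6) = 146. On the right, S_1''(6) = 2c, so c = 73.

73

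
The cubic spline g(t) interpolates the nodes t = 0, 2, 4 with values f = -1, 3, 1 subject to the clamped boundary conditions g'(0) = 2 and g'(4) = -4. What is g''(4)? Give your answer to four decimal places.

-3.7500

Let M_i = g''(x_i). Step sizes h_i = 2, 2; slopes of the chords Δ_i = (y_(i+1) - y_i)/h_i = 2, -1.
  2·M_0 + 8·M_1 + 2·M_2 = 6(Δ_1 - Δ_0) = -18
Clamped end conditions give two more equations: 2h_0·M_0 + h_0·M_1 = 6(Δ_0 - g'(0)) = 0 and h_1·M_1 + 2h_1·M_2 = 6(g'(4) - Δ_1) = -18.
Hence M_0 = 3/4, M_1 = -3/2, M_2 = -15/4.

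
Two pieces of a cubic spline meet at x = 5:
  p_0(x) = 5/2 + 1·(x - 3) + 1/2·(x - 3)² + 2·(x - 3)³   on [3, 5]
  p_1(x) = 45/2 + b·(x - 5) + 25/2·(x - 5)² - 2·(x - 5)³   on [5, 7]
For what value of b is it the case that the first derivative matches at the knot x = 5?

27

p_0'(x) = 1 + 1·(x - 3) + 6·(x - 3)², so p_0'(5) = 27. On the right, p_1'(5) = b, so b = 27.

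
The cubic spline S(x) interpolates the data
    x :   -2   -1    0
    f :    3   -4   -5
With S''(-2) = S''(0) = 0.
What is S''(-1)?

Write M_i for S''(x_i). With h_i = 1, 1 and divided differences Δ_i = -7, -1, the continuity of S' gives the tridiagonal system
  1·M_0 + 4·M_1 + 1·M_2 = 6(Δ_1 - Δ_0) = 36
Natural end conditions: M_0 = M_2 = 0.
Hence M_0 = 0, M_1 = 9, M_2 = 0.

9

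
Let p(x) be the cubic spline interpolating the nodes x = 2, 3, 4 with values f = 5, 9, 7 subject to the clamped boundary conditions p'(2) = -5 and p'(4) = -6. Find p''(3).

-17

Put σ_i = p'' at the i-th knot. Here h = (1, 1) and Δ = (4, -2), so the interior equations h_(i-1)·σ_(i-1) + 2(h_(i-1)+h_i)·σ_i + h_i·σ_(i+1) = 6(Δ_i − Δ_(i-1)) read
  1·σ_0 + 4·σ_1 + 1·σ_2 = 6(Δ_1 - Δ_0) = -36
Clamped end conditions give two more equations: 2h_0·σ_0 + h_0·σ_1 = 6(Δ_0 - p'(2)) = 54 and h_1·σ_1 + 2h_1·σ_2 = 6(p'(4) - Δ_1) = -24.
Forward elimination and back-substitution give σ_0 = 71/2, σ_1 = -17, σ_2 = -7/2.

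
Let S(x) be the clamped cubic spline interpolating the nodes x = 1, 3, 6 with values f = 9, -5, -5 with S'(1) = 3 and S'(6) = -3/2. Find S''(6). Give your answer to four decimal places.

-6.6000

With σ_i denoting the second derivative at x_i, h_i = 2, 3, and Δ_i = (y_(i+1) − y_i)/h_i = -7, 0:
  2·σ_0 + 10·σ_1 + 3·σ_2 = 6(Δ_1 - Δ_0) = 42
Clamped end conditions give two more equations: 2h_0·σ_0 + h_0·σ_1 = 6(Δ_0 - S'(1)) = -60 and h_1·σ_1 + 2h_1·σ_2 = 6(S'(6) - Δ_1) = -9.
Solving the tridiagonal system: σ_0 = -201/10, σ_1 = 51/5, σ_2 = -33/5.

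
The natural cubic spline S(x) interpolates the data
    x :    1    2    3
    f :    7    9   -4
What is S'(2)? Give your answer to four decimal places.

-5.5000

Let M_i = S''(x_i). Step sizes h_i = 1, 1; slopes of the chords Δ_i = (y_(i+1) - y_i)/h_i = 2, -13.
  1·M_0 + 4·M_1 + 1·M_2 = 6(Δ_1 - Δ_0) = -90
Natural end conditions: M_0 = M_2 = 0.
Hence M_0 = 0, M_1 = -45/2, M_2 = 0.
On [2, 3], S'(x) = b_1 + 2c_1·(x - 2) + 3d_1·(x - 2)² with b_1 = Δ_1 - h_1(2M_1 + M_2)/6 = -11/2, c_1 = M_1/2 = -45/4, d_1 = (M_2 - M_1)/(6h_1) = 15/4. So S'(2) = -11/2.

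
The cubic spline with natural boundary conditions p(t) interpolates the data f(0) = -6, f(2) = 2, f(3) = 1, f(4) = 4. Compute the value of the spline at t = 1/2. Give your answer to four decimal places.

-3.0217

With M_i denoting the second derivative at x_i, h_i = 2, 1, 1, and Δ_i = (y_(i+1) − y_i)/h_i = 4, -1, 3:
  2·M_0 + 6·M_1 + 1·M_2 = 6(Δ_1 - Δ_0) = -30
  1·M_1 + 4·M_2 + 1·M_3 = 6(Δ_2 - Δ_1) = 24
Natural end conditions: M_0 = M_3 = 0.
Forward elimination and back-substitution give M_0 = 0, M_1 = -144/23, M_2 = 174/23, M_3 = 0.
On [0, 2], p(t) = -6 + 140/23·t + 0·t² - 12/23·t³.
With t = 1/2: p(1/2) = -139/46.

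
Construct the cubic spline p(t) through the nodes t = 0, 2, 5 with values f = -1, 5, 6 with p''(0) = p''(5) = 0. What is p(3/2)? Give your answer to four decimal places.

Put M_i = p'' at the i-th knot. Here h = (2, 3) and Δ = (3, 1/3), so the interior equations h_(i-1)·M_(i-1) + 2(h_(i-1)+h_i)·M_i + h_i·M_(i+1) = 6(Δ_i − Δ_(i-1)) read
  2·M_0 + 10·M_1 + 3·M_2 = 6(Δ_1 - Δ_0) = -16
Natural end conditions: M_0 = M_2 = 0.
Hence M_0 = 0, M_1 = -8/5, M_2 = 0.
On [0, 2], p(t) = -1 + 53/15·t + 0·t² - 2/15·t³.
With t = 3/2: p(3/2) = 77/20.

3.8500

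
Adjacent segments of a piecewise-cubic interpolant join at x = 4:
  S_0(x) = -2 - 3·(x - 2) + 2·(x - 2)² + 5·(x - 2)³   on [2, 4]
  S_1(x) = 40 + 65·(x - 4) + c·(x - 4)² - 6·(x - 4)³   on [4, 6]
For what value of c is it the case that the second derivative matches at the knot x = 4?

S_0''(x) = 4 + 30·(x - 2), so S_0''(4) = 64. On the right, S_1''(4) = 2c, so c = 32.

32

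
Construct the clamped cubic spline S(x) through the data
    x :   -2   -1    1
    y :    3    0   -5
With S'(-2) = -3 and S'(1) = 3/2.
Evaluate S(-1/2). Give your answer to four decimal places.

-1.9063

Let σ_i = S''(x_i). Step sizes h_i = 1, 2; slopes of the chords Δ_i = (y_(i+1) - y_i)/h_i = -3, -5/2.
  1·σ_0 + 6·σ_1 + 2·σ_2 = 6(Δ_1 - Δ_0) = 3
Clamped end conditions give two more equations: 2h_0·σ_0 + h_0·σ_1 = 6(Δ_0 - S'(-2)) = 0 and h_1·σ_1 + 2h_1·σ_2 = 6(S'(1) - Δ_1) = 24.
Forward elimination and back-substitution give σ_0 = 1, σ_1 = -2, σ_2 = 7.
On [-1, 1], S(x) = 0 - 7/2·(x + 1) - 1·(x + 1)² + 3/4·(x + 1)³.
With (x + 1) = 1/2: S(-1/2) = -61/32.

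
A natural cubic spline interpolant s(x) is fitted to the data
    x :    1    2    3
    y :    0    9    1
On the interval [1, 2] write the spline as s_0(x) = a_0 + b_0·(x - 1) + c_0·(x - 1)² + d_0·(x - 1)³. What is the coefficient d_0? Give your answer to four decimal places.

-4.2500

Put M_i = s'' at the i-th knot. Here h = (1, 1) and Δ = (9, -8), so the interior equations h_(i-1)·M_(i-1) + 2(h_(i-1)+h_i)·M_i + h_i·M_(i+1) = 6(Δ_i − Δ_(i-1)) read
  1·M_0 + 4·M_1 + 1·M_2 = 6(Δ_1 - Δ_0) = -102
Natural end conditions: M_0 = M_2 = 0.
Solving: M_0 = 0, M_1 = -51/2, M_2 = 0.
On [1, 2], with s_0(x) = a_0 + b_0·(x - 1) + c_0·(x - 1)² + d_0·(x - 1)³: c_0 = M_0/2 = 0, d_0 = (M_1 - M_0)/(6h_0) = -17/4, b_0 = Δ_0 - h_0(2M_0 + M_1)/6 = 53/4.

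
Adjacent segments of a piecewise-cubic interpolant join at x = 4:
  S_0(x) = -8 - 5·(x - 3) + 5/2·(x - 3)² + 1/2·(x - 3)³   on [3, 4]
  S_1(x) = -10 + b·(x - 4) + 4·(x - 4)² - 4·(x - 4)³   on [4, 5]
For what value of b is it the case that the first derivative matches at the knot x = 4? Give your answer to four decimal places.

1.5000

S_0'(x) = -5 + 5·(x - 3) + 3/2·(x - 3)², so S_0'(4) = 3/2. On the right, S_1'(4) = b, so b = 3/2.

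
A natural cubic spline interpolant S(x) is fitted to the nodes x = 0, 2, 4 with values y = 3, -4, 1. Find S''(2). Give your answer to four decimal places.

4.5000

Write m_i for S''(x_i). With h_i = 2, 2 and divided differences Δ_i = -7/2, 5/2, the continuity of S' gives the tridiagonal system
  2·m_0 + 8·m_1 + 2·m_2 = 6(Δ_1 - Δ_0) = 36
Natural end conditions: m_0 = m_2 = 0.
Solving: m_0 = 0, m_1 = 9/2, m_2 = 0.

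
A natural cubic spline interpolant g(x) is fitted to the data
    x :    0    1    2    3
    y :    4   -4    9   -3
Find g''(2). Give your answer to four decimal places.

Write σ_i for g''(x_i). With h_i = 1, 1, 1 and divided differences Δ_i = -8, 13, -12, the continuity of g' gives the tridiagonal system
  1·σ_0 + 4·σ_1 + 1·σ_2 = 6(Δ_1 - Δ_0) = 126
  1·σ_1 + 4·σ_2 + 1·σ_3 = 6(Δ_2 - Δ_1) = -150
Natural end conditions: σ_0 = σ_3 = 0.
Solving the tridiagonal system: σ_0 = 0, σ_1 = 218/5, σ_2 = -242/5, σ_3 = 0.

-48.4000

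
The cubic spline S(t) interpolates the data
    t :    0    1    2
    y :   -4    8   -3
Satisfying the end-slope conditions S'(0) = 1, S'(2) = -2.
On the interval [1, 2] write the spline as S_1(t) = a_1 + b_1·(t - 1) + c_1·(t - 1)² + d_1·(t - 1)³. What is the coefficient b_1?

Put m_i = S'' at the i-th knot. Here h = (1, 1) and Δ = (12, -11), so the interior equations h_(i-1)·m_(i-1) + 2(h_(i-1)+h_i)·m_i + h_i·m_(i+1) = 6(Δ_i − Δ_(i-1)) read
  1·m_0 + 4·m_1 + 1·m_2 = 6(Δ_1 - Δ_0) = -138
Clamped end conditions give two more equations: 2h_0·m_0 + h_0·m_1 = 6(Δ_0 - S'(0)) = 66 and h_1·m_1 + 2h_1·m_2 = 6(S'(2) - Δ_1) = 54.
Solving the tridiagonal system: m_0 = 66, m_1 = -66, m_2 = 60.
On [1, 2], with S_1(t) = a_1 + b_1·(t - 1) + c_1·(t - 1)² + d_1·(t - 1)³: c_1 = m_1/2 = -33, d_1 = (m_2 - m_1)/(6h_1) = 21, b_1 = Δ_1 - h_1(2m_1 + m_2)/6 = 1.

1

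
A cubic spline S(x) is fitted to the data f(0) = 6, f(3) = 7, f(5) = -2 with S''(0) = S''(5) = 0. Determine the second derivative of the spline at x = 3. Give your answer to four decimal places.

-2.9000

Put σ_i = S'' at the i-th knot. Here h = (3, 2) and Δ = (1/3, -9/2), so the interior equations h_(i-1)·σ_(i-1) + 2(h_(i-1)+h_i)·σ_i + h_i·σ_(i+1) = 6(Δ_i − Δ_(i-1)) read
  3·σ_0 + 10·σ_1 + 2·σ_2 = 6(Δ_1 - Δ_0) = -29
Natural end conditions: σ_0 = σ_2 = 0.
Hence σ_0 = 0, σ_1 = -29/10, σ_2 = 0.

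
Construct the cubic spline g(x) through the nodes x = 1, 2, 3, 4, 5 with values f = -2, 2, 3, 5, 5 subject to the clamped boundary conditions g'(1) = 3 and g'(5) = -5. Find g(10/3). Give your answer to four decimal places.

3.4696

Let M_i = g''(x_i). Step sizes h_i = 1, 1, 1, 1; slopes of the chords Δ_i = (y_(i+1) - y_i)/h_i = 4, 1, 2, 0.
  1·M_0 + 4·M_1 + 1·M_2 = 6(Δ_1 - Δ_0) = -18
  1·M_1 + 4·M_2 + 1·M_3 = 6(Δ_2 - Δ_1) = 6
  1·M_2 + 4·M_3 + 1·M_4 = 6(Δ_3 - Δ_2) = -12
Clamped end conditions give two more equations: 2h_0·M_0 + h_0·M_1 = 6(Δ_0 - g'(1)) = 6 and h_3·M_3 + 2h_3·M_4 = 6(g'(5) - Δ_3) = -30.
Forward elimination and back-substitution give M_0 = 181/28, M_1 = -97/14, M_2 = 13/4, M_3 = -1/14, M_4 = -419/28.
On [3, 4], g(x) = 3 + 13/14·(x - 3) + 13/8·(x - 3)² - 31/56·(x - 3)³.
With (x - 3) = 1/3: g(10/3) = 2623/756.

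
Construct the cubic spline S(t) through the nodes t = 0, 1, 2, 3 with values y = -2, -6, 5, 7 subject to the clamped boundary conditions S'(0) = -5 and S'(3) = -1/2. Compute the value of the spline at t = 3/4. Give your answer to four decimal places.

Let M_i = S''(x_i). Step sizes h_i = 1, 1, 1; slopes of the chords Δ_i = (y_(i+1) - y_i)/h_i = -4, 11, 2.
  1·M_0 + 4·M_1 + 1·M_2 = 6(Δ_1 - Δ_0) = 90
  1·M_1 + 4·M_2 + 1·M_3 = 6(Δ_2 - Δ_1) = -54
Clamped end conditions give two more equations: 2h_0·M_0 + h_0·M_1 = 6(Δ_0 - S'(0)) = 6 and h_2·M_2 + 2h_2·M_3 = 6(S'(3) - Δ_2) = -15.
Forward elimination and back-substitution give M_0 = -63/5, M_1 = 156/5, M_2 = -111/5, M_3 = 18/5.
On [0, 1], S(t) = -2 - 5·t - 63/10·t² + 73/10·t³.
With t = 3/4: S(3/4) = -3977/640.

-6.2141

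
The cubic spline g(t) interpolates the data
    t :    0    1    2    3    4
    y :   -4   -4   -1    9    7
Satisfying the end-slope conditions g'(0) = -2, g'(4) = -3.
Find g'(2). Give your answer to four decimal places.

Put σ_i = g'' at the i-th knot. Here h = (1, 1, 1, 1) and Δ = (0, 3, 10, -2), so the interior equations h_(i-1)·σ_(i-1) + 2(h_(i-1)+h_i)·σ_i + h_i·σ_(i+1) = 6(Δ_i − Δ_(i-1)) read
  1·σ_0 + 4·σ_1 + 1·σ_2 = 6(Δ_1 - Δ_0) = 18
  1·σ_1 + 4·σ_2 + 1·σ_3 = 6(Δ_2 - Δ_1) = 42
  1·σ_2 + 4·σ_3 + 1·σ_4 = 6(Δ_3 - Δ_2) = -72
Clamped end conditions give two more equations: 2h_0·σ_0 + h_0·σ_1 = 6(Δ_0 - g'(0)) = 12 and h_3·σ_3 + 2h_3·σ_4 = 6(g'(4) - Δ_3) = -6.
Forward elimination and back-substitution give σ_0 = 47/7, σ_1 = -10/7, σ_2 = 17, σ_3 = -172/7, σ_4 = 65/7.
On [2, 3], g'(t) = b_2 + 2c_2·(t - 2) + 3d_2·(t - 2)² with b_2 = Δ_2 - h_2(2σ_2 + σ_3)/6 = 59/7, c_2 = σ_2/2 = 17/2, d_2 = (σ_3 - σ_2)/(6h_2) = -97/14. So g'(2) = 59/7.

8.4286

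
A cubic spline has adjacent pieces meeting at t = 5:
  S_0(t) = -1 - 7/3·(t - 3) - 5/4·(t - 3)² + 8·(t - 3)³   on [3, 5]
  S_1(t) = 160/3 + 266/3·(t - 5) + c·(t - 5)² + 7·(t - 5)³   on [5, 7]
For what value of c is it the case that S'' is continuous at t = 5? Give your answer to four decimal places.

S_0''(t) = -5/2 + 48·(t - 3), so S_0''(5) = 187/2. On the right, S_1''(5) = 2c, so c = 187/4.

46.7500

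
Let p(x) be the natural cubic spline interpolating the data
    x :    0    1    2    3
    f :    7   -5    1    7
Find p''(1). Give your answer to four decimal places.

With σ_i denoting the second derivative at x_i, h_i = 1, 1, 1, and Δ_i = (y_(i+1) − y_i)/h_i = -12, 6, 6:
  1·σ_0 + 4·σ_1 + 1·σ_2 = 6(Δ_1 - Δ_0) = 108
  1·σ_1 + 4·σ_2 + 1·σ_3 = 6(Δ_2 - Δ_1) = 0
Natural end conditions: σ_0 = σ_3 = 0.
Solving: σ_0 = 0, σ_1 = 144/5, σ_2 = -36/5, σ_3 = 0.

28.8000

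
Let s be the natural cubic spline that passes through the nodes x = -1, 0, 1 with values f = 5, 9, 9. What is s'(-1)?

5

With M_i denoting the second derivative at x_i, h_i = 1, 1, and Δ_i = (y_(i+1) − y_i)/h_i = 4, 0:
  1·M_0 + 4·M_1 + 1·M_2 = 6(Δ_1 - Δ_0) = -24
Natural end conditions: M_0 = M_2 = 0.
Hence M_0 = 0, M_1 = -6, M_2 = 0.
On [-1, 0], s'(x) = b_0 + 2c_0·(x + 1) + 3d_0·(x + 1)² with b_0 = Δ_0 - h_0(2M_0 + M_1)/6 = 5, c_0 = M_0/2 = 0, d_0 = (M_1 - M_0)/(6h_0) = -1. So s'(-1) = 5.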